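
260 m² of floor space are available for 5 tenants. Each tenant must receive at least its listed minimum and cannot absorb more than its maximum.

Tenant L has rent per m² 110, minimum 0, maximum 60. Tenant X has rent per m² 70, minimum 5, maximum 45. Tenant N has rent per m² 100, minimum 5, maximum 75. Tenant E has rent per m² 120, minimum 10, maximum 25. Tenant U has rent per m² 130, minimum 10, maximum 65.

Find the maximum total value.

28000

Meeting every minimum uses 0+5+5+10+10 = 30 m², leaving 230.
Order the tenants by rent per m²: Tenant U 130 > Tenant E 120 > Tenant L 110 > Tenant N 100 > Tenant X 70.
Tenant U takes 55 more to reach its cap of 65 → 175 left.
Give Tenant E 15 more to hit its cap of 25 → 160 left.
Give Tenant L 60 more to hit its cap of 60 → 100 left.
Give Tenant N 70 more to hit its cap of 75 → 30 left.
Tenant X: +30 (room for 40) → 35. Pool exhausted.
Total = 110×60 + 70×35 + 100×75 + 120×25 + 130×65 = 28000.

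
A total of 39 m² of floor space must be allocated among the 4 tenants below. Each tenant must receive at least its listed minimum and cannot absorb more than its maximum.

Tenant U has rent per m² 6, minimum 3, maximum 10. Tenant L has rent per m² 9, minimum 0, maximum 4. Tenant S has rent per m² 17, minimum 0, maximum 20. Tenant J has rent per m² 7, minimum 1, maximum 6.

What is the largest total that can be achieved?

Meeting every minimum uses 3+0+0+1 = 4 m², leaving 35.
Order the tenants by rent per m²: Tenant S 17 > Tenant L 9 > Tenant J 7 > Tenant U 6.
Give Tenant S 20 more to hit its cap of 20 → 15 left.
Give Tenant L 4 more to hit its cap of 4 → 11 left.
Give Tenant J 5 more to hit its cap of 6 → 6 left.
Tenant U: +6 (room for 7) → 9. Pool exhausted.
Total = 6×9 + 9×4 + 17×20 + 7×6 = 472.

472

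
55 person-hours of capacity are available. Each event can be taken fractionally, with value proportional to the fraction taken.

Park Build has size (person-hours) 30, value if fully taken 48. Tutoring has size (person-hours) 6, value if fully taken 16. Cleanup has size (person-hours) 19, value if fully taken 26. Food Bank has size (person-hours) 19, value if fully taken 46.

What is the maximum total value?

110

Rank by value-to-size ratio: Tutoring 16/6≈2.67, Food Bank 46/19≈2.42, Park Build 48/30≈1.6, Cleanup 26/19≈1.37.
All 6 person-hours of Tutoring fit (value 16) → 49 remain.
All 19 person-hours of Food Bank fit (value 46) → 30 remain.
All 30 person-hours of Park Build fit (value 48) → 0 remain.
Total value = 110.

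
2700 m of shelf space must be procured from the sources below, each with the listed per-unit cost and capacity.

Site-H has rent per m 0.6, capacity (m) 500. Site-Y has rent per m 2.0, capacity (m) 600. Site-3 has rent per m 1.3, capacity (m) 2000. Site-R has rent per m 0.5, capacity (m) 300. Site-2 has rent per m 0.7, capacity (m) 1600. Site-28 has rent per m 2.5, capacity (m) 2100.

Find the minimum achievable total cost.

Cheapest first:
Take 300 from Site-R at 0.5 → need 2400 more.
Take 500 from Site-H at 0.6 → need 1900 more.
Site-2 (0.7): use full 1600 → 300 m to go.
Take 300 from Site-3 at 1.3 to finish.
Site-Y, Site-28: unused.
Cost = 300×0.5 + 500×0.6 + 1600×0.7 + 300×1.3 = 1960.

1960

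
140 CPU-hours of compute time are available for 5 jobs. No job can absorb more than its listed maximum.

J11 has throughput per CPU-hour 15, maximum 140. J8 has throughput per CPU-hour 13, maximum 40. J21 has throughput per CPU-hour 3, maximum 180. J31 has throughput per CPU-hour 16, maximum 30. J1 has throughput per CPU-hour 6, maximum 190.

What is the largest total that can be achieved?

2130

Rank by throughput per CPU-hour: J31 16 > J11 15 > J8 13 > J1 6 > J21 3.
J31: +30 to 30 (cap) — 110 left.
Only 110 left; J11 takes them to reach 110.
Total = 15×110 + 16×30 = 2130.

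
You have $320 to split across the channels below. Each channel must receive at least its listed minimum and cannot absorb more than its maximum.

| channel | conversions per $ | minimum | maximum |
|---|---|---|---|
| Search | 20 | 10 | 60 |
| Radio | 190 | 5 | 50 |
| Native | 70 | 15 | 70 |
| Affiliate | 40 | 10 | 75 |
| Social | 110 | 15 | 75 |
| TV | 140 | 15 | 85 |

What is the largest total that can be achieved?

Meeting every minimum uses 10+5+15+10+15+15 = 70 $, leaving 250.
Highest conversions per $ first: Radio 190 > TV 140 > Social 110 > Native 70 > Affiliate 40 > Search 20.
Radio: +45 to 50 (cap) — 205 left.
TV takes 70 more to reach its cap of 85 — 135 left.
Social: +60 to 75 (cap) — 75 left.
Give Native 55 more to hit its cap of 70 — 20 left.
Affiliate: +20 (room for 65) → 30. Pool exhausted.
Total = 20×10 + 190×50 + 70×70 + 40×30 + 110×75 + 140×85 = 35950.

35950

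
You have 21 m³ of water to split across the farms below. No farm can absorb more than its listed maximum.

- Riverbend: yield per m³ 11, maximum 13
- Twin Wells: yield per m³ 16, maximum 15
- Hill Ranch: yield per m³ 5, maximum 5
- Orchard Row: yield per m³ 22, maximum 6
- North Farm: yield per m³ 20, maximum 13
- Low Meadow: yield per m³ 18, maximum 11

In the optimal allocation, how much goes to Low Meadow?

2

Rank by yield per m³: Orchard Row 22 > North Farm 20 > Low Meadow 18 > Twin Wells 16 > Riverbend 11 > Hill Ranch 5.
Orchard Row: +6 to 6 (cap) → 15 left.
North Farm: +13 to 13 (cap) → 2 left.
Only 2 left; Low Meadow takes them to reach 2.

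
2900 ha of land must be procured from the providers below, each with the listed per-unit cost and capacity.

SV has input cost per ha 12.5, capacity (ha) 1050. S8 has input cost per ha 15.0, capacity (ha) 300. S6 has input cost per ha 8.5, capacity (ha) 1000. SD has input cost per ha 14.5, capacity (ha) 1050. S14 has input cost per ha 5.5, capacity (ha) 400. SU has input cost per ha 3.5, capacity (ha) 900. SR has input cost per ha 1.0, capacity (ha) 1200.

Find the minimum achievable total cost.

Fill from the cheapest provider first.
Take 1200 from SR at 1.0 ; need 1700 more.
SU (3.5): use full 900 ; 800 ha to go.
S14 at 5.5: take all 400 ha ; 400 still needed.
S6 at 8.5: take 400 of its 1000 ; requirement met.
SV, SD, S8: unused.
Cost = 1200×1.0 + 900×3.5 + 400×5.5 + 400×8.5 = 9950.

9950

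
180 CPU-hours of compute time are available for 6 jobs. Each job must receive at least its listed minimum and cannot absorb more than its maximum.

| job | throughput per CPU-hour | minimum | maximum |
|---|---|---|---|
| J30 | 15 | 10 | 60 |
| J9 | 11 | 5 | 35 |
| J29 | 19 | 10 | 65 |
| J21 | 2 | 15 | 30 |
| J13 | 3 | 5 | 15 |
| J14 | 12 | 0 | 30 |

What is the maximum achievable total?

Meeting every minimum uses 10+5+10+15+5+0 = 45 CPU-hours, leaving 135.
Highest throughput per CPU-hour first: J29 19 > J30 15 > J14 12 > J9 11 > J13 3 > J21 2.
J29 takes 55 more to reach its cap of 65 — 80 left.
Give J30 50 more to hit its cap of 60 — 30 left.
J14: +30 to 30 (cap) — 0 left.
Total = 15×60 + 11×5 + 19×65 + 2×15 + 3×5 + 12×30 = 2595.

2595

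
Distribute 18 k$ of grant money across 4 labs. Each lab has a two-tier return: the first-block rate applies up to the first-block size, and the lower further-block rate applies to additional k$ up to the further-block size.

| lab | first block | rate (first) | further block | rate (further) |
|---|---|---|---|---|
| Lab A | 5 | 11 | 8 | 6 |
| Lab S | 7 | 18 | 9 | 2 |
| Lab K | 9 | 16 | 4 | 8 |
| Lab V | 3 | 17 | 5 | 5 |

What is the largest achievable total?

Treat each block as its own option and order by rate: Lab S/T1 18 > Lab V/T1 17 > Lab K/T1 16 > Lab A/T1 11 > Lab K/T2 8 > Lab A/T2 6 > Lab V/T2 5 > Lab S/T2 2.
Lab S/T1 (18): +7 ; 11 left.
Lab V/T1 (17): +3 ; 8 left.
Lab K/T1: +8 of 9 at 16; pool empty.
Total = 18×7 + 17×3 + 16×8 = 305.

305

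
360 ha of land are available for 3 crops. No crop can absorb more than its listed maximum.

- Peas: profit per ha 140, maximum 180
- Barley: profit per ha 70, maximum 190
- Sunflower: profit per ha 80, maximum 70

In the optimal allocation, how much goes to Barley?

110

Rank by profit per ha: Peas 140 > Sunflower 80 > Barley 70.
Give Peas 180 to hit its cap of 180 ; 180 left.
Sunflower takes 70 to reach its cap of 70 ; 110 left.
Barley: +110 (room for 190) → 110. Pool exhausted.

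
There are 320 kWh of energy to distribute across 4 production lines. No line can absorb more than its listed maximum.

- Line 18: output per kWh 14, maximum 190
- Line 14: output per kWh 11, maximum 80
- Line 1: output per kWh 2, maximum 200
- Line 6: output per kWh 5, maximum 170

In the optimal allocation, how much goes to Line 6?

50

Rank by output per kWh: Line 18 14 > Line 14 11 > Line 6 5 > Line 1 2.
Line 18: +190 to 190 (cap) → 130 left.
Line 14 takes 80 to reach its cap of 80 → 50 left.
Line 6 has room for 170 but only 50 remain, so it gets 50.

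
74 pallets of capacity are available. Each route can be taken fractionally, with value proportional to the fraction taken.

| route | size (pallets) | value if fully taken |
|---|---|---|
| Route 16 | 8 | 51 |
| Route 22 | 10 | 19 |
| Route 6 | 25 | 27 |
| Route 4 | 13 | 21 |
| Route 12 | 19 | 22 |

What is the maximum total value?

138.92

Best value per unit of size first: Route 16 51/8≈6.38, Route 22 19/10≈1.9, Route 4 21/13≈1.62, Route 12 22/19≈1.16, Route 6 27/25≈1.08.
Take all of Route 16 (8 pallets, value 51) ; 66 pallets left.
Take all of Route 22 (10 pallets, value 19) ; 56 pallets left.
Take all of Route 4 (13 pallets, value 21) ; 43 pallets left.
Take all of Route 12 (19 pallets, value 22) ; 24 pallets left.
24 pallets left: a 24/25 share of Route 6 gives 27×24/25 = 25.92.
Total value = 138.92.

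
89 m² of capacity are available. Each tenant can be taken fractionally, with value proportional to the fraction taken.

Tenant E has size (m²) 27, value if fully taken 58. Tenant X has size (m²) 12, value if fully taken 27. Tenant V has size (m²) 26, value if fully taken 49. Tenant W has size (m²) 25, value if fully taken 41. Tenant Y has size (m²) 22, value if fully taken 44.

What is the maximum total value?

Best value per unit of size first: Tenant X 27/12≈2.25, Tenant E 58/27≈2.15, Tenant Y 44/22≈2, Tenant V 49/26≈1.88, Tenant W 41/25≈1.64.
Take all of Tenant X (12 m², value 27) ; 77 m² left.
Tenant E: take in full, 27 m² for value 58 ; 50 left.
Tenant Y: take in full, 22 m² for value 44 ; 28 left.
All 26 m² of Tenant V fit (value 49) ; 2 remain.
Fill the last 2 m² with part of Tenant W: 2/25 of it earns 3.28.
Total value = 181.28.

181.28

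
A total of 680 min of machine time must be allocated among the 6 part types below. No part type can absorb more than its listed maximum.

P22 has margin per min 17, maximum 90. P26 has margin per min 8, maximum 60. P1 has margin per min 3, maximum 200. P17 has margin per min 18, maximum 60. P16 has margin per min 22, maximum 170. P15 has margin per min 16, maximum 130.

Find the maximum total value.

9420

Rank by margin per min: P16 22 > P17 18 > P22 17 > P15 16 > P26 8 > P1 3.
P16 takes 170 to reach its cap of 170 — 510 left.
P17: +60 to 60 (cap) — 450 left.
Give P22 90 to hit its cap of 90 — 360 left.
P15 takes 130 to reach its cap of 130 — 230 left.
Give P26 60 to hit its cap of 60 — 170 left.
P1: +170 (room for 200) → 170. Pool exhausted.
Total = 17×90 + 8×60 + 3×170 + 18×60 + 22×170 + 16×130 = 9420.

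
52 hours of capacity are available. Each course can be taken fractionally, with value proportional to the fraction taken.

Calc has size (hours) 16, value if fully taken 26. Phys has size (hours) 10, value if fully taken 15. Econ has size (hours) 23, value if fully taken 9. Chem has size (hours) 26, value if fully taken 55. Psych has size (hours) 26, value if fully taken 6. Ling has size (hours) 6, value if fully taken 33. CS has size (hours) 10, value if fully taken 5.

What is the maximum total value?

120

Rank by value-to-size ratio: Ling 33/6≈5.5, Chem 55/26≈2.12, Calc 26/16≈1.62, Phys 15/10≈1.5, CS 5/10≈0.5, Econ 9/23≈0.391, Psych 6/26≈0.231.
Ling: take in full, 6 hours for value 33 — 46 left.
All 26 hours of Chem fit (value 55) — 20 remain.
Take all of Calc (16 hours, value 26) — 4 hours left.
4 hours left: a 4/10 share of Phys gives 15×4/10 = 6.
Total value = 120.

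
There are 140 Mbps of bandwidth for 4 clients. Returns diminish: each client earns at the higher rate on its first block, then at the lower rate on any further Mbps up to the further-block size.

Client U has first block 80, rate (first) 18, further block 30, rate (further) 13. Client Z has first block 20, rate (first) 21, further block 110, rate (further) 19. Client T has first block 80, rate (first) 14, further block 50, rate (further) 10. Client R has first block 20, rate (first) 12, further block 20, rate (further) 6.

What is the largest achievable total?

Treat each block as its own option and order by rate: Client Z/tier1 21 > Client Z/tier2 19 > Client U/tier1 18 > Client T/tier1 14 > Client U/tier2 13 > Client R/tier1 12 > Client T/tier2 10 > Client R/tier2 6.
Fill Client Z tier1 block (20 at 21) → 120 left.
Client Z/tier2 (19): +110 → 10 left.
Client U/tier1: +10 of 80 at 18; pool empty.
Total = 21×20 + 19×110 + 18×10 = 2690.

2690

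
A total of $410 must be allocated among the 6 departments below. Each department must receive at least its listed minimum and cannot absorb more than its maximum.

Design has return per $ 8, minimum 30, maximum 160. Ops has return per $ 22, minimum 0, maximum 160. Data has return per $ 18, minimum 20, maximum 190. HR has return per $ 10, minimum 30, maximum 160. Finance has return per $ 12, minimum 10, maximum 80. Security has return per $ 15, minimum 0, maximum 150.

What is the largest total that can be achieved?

Meeting every minimum uses 30+0+20+30+10+0 = 90 $, leaving 320.
Highest return per $ first: Ops 22 > Data 18 > Security 15 > Finance 12 > HR 10 > Design 8.
Ops takes 160 more to reach its cap of 160 ; 160 left.
Only 160 left; Data takes them to reach 180.
Total = 8×30 + 22×160 + 18×180 + 10×30 + 12×10 = 7420.

7420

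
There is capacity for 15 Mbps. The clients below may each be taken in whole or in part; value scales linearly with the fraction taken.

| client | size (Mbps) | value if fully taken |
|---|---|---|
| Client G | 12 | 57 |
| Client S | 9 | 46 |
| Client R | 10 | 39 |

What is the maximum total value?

Rank by value-to-size ratio: Client S 46/9≈5.11, Client G 57/12≈4.75, Client R 39/10≈3.9.
Take all of Client S (9 Mbps, value 46) → 6 Mbps left.
Only 6 Mbps remain; take 6/12 of Client G for value 57×6/12 = 28.5.
Total value = 74.5.

74.5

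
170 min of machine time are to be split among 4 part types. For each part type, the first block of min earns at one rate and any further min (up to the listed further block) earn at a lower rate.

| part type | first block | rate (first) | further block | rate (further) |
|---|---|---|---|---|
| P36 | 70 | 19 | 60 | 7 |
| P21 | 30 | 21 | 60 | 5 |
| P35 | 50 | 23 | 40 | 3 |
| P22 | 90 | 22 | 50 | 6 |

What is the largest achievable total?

3760

Treat each block as its own option and order by rate: P35/tier1 23 > P22/tier1 22 > P21/tier1 21 > P36/tier1 19 > P36/tier2 7 > P22/tier2 6 > P21/tier2 5 > P35/tier2 3.
Fill P35 tier1 block (50 at 23) — 120 left.
P22/tier1 (22): +90 — 30 left.
Fill P21 tier1 block (30 at 21) — 0 left.
Total = 23×50 + 22×90 + 21×30 = 3760.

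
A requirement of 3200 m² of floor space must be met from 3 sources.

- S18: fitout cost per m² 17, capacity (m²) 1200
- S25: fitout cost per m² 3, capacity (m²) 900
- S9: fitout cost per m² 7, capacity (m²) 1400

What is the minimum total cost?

27800

Use sources in increasing cost order.
S25 at 3: take all 900 m² — 2300 still needed.
S9 (7): use full 1400 — 900 m² to go.
S18 at 17: take 900 of its 1200 — requirement met.
Cost = 900×3 + 1400×7 + 900×17 = 27800.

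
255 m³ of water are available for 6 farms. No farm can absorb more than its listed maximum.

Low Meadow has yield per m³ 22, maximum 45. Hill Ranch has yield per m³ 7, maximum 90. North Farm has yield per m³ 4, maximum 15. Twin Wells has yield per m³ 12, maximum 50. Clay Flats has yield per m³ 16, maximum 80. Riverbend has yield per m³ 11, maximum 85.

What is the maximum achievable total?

Rank by yield per m³: Low Meadow 22 > Clay Flats 16 > Twin Wells 12 > Riverbend 11 > Hill Ranch 7 > North Farm 4.
Low Meadow: +45 to 45 (cap) ; 210 left.
Clay Flats: +80 to 80 (cap) ; 130 left.
Twin Wells: +50 to 50 (cap) ; 80 left.
Riverbend: +80 (room for 85) → 80. Pool exhausted.
Total = 22×45 + 12×50 + 16×80 + 11×80 = 3750.

3750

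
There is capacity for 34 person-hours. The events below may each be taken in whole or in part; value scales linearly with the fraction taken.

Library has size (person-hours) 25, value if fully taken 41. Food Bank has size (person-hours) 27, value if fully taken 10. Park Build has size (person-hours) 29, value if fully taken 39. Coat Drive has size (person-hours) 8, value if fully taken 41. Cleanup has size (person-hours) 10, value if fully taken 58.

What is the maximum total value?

125.24

Best value per unit of size first: Cleanup 58/10≈5.8, Coat Drive 41/8≈5.12, Library 41/25≈1.64, Park Build 39/29≈1.34, Food Bank 10/27≈0.37.
Take all of Cleanup (10 person-hours, value 58) → 24 person-hours left.
Coat Drive: take in full, 8 person-hours for value 41 → 16 left.
Fill the last 16 person-hours with part of Library: 16/25 of it earns 26.24.
Total value = 125.24.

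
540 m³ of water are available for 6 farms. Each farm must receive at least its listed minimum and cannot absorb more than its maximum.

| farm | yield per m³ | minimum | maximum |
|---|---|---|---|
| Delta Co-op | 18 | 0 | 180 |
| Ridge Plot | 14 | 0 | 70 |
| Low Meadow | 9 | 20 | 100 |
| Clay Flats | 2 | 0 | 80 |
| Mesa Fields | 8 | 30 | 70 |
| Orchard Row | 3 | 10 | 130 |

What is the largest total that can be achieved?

Meeting every minimum uses 0+0+20+0+30+10 = 60 m³, leaving 480.
Rank by yield per m³: Delta Co-op 18 > Ridge Plot 14 > Low Meadow 9 > Mesa Fields 8 > Orchard Row 3 > Clay Flats 2.
Give Delta Co-op 180 more to hit its cap of 180 → 300 left.
Ridge Plot takes 70 more to reach its cap of 70 → 230 left.
Low Meadow: +80 to 100 (cap) → 150 left.
Give Mesa Fields 40 more to hit its cap of 70 → 110 left.
Orchard Row has room for 120 more but only 110 remain, so it gets 120.
Total = 18×180 + 14×70 + 9×100 + 8×70 + 3×120 = 6040.

6040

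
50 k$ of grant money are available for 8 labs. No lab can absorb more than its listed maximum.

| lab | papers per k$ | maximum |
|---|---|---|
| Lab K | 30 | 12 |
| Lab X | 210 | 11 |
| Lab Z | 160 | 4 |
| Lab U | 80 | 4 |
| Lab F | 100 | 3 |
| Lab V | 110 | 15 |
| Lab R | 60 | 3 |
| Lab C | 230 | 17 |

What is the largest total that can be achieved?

8810

Rank by papers per k$: Lab C 230 > Lab X 210 > Lab Z 160 > Lab V 110 > Lab F 100 > Lab U 80 > Lab R 60 > Lab K 30.
Lab C takes 17 to reach its cap of 17 — 33 left.
Give Lab X 11 to hit its cap of 11 — 22 left.
Lab Z: +4 to 4 (cap) — 18 left.
Lab V: +15 to 15 (cap) — 3 left.
Lab F takes 3 to reach its cap of 3 — 0 left.
Total = 210×11 + 160×4 + 100×3 + 110×15 + 230×17 = 8810.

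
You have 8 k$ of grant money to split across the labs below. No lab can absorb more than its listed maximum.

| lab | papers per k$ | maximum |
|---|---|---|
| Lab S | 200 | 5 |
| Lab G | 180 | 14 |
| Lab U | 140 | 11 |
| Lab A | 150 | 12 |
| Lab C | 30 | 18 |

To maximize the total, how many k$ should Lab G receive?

3

Highest papers per k$ first: Lab S 200 > Lab G 180 > Lab A 150 > Lab U 140 > Lab C 30.
Lab S: +5 to 5 (cap) ; 3 left.
Only 3 left; Lab G takes them to reach 3.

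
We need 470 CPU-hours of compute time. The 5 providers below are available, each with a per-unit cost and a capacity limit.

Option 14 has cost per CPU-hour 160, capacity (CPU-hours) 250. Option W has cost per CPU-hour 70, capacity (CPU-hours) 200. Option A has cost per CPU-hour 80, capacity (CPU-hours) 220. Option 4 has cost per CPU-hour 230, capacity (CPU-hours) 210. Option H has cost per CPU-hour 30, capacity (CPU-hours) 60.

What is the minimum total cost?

Fill from the cheapest provider first.
Option H at 30: take all 60 CPU-hours → 410 still needed.
Take 200 from Option W at 70 → need 210 more.
Option A at 80: take 210 of its 220 → requirement met.
Option 14, Option 4: unused.
Cost = 60×30 + 200×70 + 210×80 = 32600.

32600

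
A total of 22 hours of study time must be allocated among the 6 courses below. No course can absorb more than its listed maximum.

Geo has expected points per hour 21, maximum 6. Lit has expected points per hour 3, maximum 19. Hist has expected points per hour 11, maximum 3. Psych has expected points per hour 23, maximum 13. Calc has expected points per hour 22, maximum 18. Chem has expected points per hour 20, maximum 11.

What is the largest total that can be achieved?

497

Highest expected points per hour first: Psych 23 > Calc 22 > Geo 21 > Chem 20 > Hist 11 > Lit 3.
Give Psych 13 to hit its cap of 13 → 9 left.
Only 9 left; Calc takes them to reach 9.
Total = 23×13 + 22×9 = 497.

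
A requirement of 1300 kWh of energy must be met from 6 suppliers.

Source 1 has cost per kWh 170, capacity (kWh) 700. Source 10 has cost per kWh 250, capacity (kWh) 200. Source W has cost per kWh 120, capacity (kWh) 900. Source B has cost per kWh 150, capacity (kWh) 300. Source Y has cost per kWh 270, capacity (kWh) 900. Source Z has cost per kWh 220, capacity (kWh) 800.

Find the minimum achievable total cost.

Use suppliers in increasing cost order.
Source W at 120: take all 900 kWh — 400 still needed.
Source B (150): use full 300 — 100 kWh to go.
Source 1 at 170: take 100 of its 700 — requirement met.
Source Z, Source 10, Source Y: unused.
Cost = 900×120 + 300×150 + 100×170 = 170000.

170000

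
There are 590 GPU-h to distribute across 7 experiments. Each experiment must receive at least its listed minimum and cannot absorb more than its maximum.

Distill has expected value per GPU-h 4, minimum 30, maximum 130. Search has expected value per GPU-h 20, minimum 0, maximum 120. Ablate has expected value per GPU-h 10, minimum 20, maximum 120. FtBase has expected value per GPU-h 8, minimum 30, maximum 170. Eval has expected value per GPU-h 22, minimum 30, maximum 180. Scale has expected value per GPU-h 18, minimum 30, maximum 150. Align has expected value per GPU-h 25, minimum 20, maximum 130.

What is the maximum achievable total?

Meeting every minimum uses 30+0+20+30+30+30+20 = 160 GPU-h, leaving 430.
Highest expected value per GPU-h first: Align 25 > Eval 22 > Search 20 > Scale 18 > Ablate 10 > FtBase 8 > Distill 4.
Give Align 110 more to hit its cap of 130 ; 320 left.
Eval takes 150 more to reach its cap of 180 ; 170 left.
Search: +120 to 120 (cap) ; 50 left.
Only 50 left; Scale takes them to reach 80.
Total = 4×30 + 20×120 + 10×20 + 8×30 + 22×180 + 18×80 + 25×130 = 11610.

11610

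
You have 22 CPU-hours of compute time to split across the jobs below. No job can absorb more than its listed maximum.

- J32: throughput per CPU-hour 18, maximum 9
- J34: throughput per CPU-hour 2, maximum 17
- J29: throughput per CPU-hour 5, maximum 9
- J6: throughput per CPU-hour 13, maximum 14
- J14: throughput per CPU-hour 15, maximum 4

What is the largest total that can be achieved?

Order the jobs by throughput per CPU-hour: J32 18 > J14 15 > J6 13 > J29 5 > J34 2.
J32 takes 9 to reach its cap of 9 → 13 left.
J14 takes 4 to reach its cap of 4 → 9 left.
Only 9 left; J6 takes them to reach 9.
Total = 18×9 + 13×9 + 15×4 = 339.

339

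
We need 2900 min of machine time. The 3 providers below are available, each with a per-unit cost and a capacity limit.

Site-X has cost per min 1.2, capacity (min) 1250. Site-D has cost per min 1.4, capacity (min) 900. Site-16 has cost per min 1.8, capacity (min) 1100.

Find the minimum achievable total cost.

Cheapest first:
Take 1250 from Site-X at 1.2 → need 1650 more.
Site-D (1.4): use full 900 → 750 min to go.
Take 750 from Site-16 at 1.8 to finish.
Cost = 1250×1.2 + 900×1.4 + 750×1.8 = 4110.

4110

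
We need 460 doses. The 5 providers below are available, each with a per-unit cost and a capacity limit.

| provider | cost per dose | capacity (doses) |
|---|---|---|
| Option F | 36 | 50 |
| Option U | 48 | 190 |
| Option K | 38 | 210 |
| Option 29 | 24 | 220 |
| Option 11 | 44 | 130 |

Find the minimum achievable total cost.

14300

Fill from the cheapest provider first.
Option 29 (24): use full 220 → 240 doses to go.
Option F at 36: take all 50 doses → 190 still needed.
Option K at 38: take 190 of its 210 → requirement met.
Option 11, Option U: unused.
Cost = 220×24 + 50×36 + 190×38 = 14300.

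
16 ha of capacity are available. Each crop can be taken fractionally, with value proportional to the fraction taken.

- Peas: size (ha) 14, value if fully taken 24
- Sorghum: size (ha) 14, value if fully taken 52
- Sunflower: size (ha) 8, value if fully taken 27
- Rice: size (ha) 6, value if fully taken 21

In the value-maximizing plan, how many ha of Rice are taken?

Rank by value-to-size ratio: Sorghum 52/14≈3.71, Rice 21/6≈3.5, Sunflower 27/8≈3.38, Peas 24/14≈1.71.
Take all of Sorghum (14 ha, value 52) — 2 ha left.
Fill the last 2 ha with part of Rice: 2/6 of it earns 7.

2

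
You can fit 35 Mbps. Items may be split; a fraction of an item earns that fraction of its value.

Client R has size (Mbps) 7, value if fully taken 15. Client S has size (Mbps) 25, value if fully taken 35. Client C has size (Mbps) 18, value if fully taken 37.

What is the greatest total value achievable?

66

Sort by value density: Client R 15/7≈2.14, Client C 37/18≈2.06, Client S 35/25≈1.4.
Client R: take in full, 7 Mbps for value 15 — 28 left.
Take all of Client C (18 Mbps, value 37) — 10 Mbps left.
Only 10 Mbps remain; take 10/25 of Client S for value 35×10/25 = 14.
Total value = 66.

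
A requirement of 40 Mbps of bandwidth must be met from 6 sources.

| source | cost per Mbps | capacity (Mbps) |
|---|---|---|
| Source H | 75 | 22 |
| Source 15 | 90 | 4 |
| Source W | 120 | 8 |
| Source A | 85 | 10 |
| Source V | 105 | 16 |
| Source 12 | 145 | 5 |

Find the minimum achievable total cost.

Cheapest first:
Source H (75): use full 22 → 18 Mbps to go.
Source A (85): use full 10 → 8 Mbps to go.
Take 4 from Source 15 at 90 → need 4 more.
Take 4 from Source V at 105 to finish.
Source W, Source 12: unused.
Cost = 22×75 + 10×85 + 4×90 + 4×105 = 3280.

3280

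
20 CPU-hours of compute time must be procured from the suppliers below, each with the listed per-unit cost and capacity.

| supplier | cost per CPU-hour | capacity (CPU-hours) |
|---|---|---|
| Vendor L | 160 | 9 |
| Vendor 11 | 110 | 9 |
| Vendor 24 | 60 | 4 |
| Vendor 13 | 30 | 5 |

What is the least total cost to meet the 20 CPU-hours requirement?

1700

Cheapest first:
Take 5 from Vendor 13 at 30 → need 15 more.
Vendor 24 (60): use full 4 → 11 CPU-hours to go.
Vendor 11 (110): use full 9 → 2 CPU-hours to go.
Take 2 from Vendor L at 160 to finish.
Cost = 5×30 + 4×60 + 9×110 + 2×160 = 1700.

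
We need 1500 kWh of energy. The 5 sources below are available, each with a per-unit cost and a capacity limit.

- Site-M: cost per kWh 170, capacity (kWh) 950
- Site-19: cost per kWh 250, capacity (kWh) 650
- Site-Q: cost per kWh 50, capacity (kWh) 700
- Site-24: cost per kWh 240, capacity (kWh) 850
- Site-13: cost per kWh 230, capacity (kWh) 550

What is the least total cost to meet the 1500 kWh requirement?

171000

Use sources in increasing cost order.
Site-Q at 50: take all 700 kWh — 800 still needed.
Take 800 from Site-M at 170 to finish.
Site-13, Site-24, Site-19: unused.
Cost = 700×50 + 800×170 = 171000.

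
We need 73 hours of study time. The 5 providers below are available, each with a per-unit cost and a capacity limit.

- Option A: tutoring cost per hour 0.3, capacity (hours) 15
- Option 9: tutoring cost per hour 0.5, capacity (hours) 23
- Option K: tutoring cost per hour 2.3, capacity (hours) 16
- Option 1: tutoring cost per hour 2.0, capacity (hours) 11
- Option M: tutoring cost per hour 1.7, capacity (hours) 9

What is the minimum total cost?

Cheapest first:
Option A at 0.3: take all 15 hours → 58 still needed.
Take 23 from Option 9 at 0.5 → need 35 more.
Option M at 1.7: take all 9 hours → 26 still needed.
Take 11 from Option 1 at 2.0 → need 15 more.
Take 15 from Option K at 2.3 to finish.
Cost = 15×0.3 + 23×0.5 + 9×1.7 + 11×2.0 + 15×2.3 = 87.8.

87.8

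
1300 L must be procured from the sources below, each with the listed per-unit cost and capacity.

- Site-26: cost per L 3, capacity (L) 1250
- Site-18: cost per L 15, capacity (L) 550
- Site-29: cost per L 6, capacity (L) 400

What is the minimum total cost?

Use sources in increasing cost order.
Site-26 (3): use full 1250 → 50 L to go.
Site-29 at 6: take 50 of its 400 → requirement met.
Site-18: unused.
Cost = 1250×3 + 50×6 = 4050.

4050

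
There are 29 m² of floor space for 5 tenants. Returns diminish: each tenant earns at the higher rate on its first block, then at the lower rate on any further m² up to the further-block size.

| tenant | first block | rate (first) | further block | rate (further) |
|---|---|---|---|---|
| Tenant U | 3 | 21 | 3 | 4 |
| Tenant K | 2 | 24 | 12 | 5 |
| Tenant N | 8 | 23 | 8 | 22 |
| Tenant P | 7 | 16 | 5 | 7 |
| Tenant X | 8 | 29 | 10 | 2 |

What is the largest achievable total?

703

Treat each block as its own option and order by rate: Tenant X/first 29 > Tenant K/first 24 > Tenant N/first 23 > Tenant N/second 22 > Tenant U/first 21 > Tenant P/first 16 > Tenant P/second 7 > Tenant K/second 5 > Tenant U/second 4 > Tenant X/second 2.
Tenant X first at 29: fill all 8 → 21 left.
Tenant K/first (24): +2 → 19 left.
Tenant N/first (23): +8 → 11 left.
Tenant N second at 22: fill all 8 → 3 left.
Fill Tenant U first block (3 at 21) → 0 left.
Total = 29×8 + 24×2 + 23×8 + 22×8 + 21×3 = 703.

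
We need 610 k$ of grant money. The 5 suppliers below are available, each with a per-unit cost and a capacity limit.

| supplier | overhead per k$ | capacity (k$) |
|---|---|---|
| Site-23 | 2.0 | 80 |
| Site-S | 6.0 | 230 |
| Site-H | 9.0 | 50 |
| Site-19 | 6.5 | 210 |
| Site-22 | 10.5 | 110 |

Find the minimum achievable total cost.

Fill from the cheapest supplier first.
Site-23 (2.0): use full 80 ; 530 k$ to go.
Site-S (6.0): use full 230 ; 300 k$ to go.
Site-19 (6.5): use full 210 ; 90 k$ to go.
Site-H (9.0): use full 50 ; 40 k$ to go.
Take 40 from Site-22 at 10.5 to finish.
Cost = 80×2.0 + 230×6.0 + 210×6.5 + 50×9.0 + 40×10.5 = 3775.

3775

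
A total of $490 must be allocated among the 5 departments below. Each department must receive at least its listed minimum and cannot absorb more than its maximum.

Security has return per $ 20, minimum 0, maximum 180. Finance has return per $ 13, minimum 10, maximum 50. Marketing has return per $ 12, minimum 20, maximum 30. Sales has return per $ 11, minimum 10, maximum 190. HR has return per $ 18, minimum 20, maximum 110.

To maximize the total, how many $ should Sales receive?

120

Meeting every minimum uses 0+10+20+10+20 = 60 $, leaving 430.
Rank by return per $: Security 20 > HR 18 > Finance 13 > Marketing 12 > Sales 11.
Give Security 180 more to hit its cap of 180 ; 250 left.
HR: +90 to 110 (cap) ; 160 left.
Give Finance 40 more to hit its cap of 50 ; 120 left.
Give Marketing 10 more to hit its cap of 30 ; 110 left.
Only 110 left; Sales takes them to reach 120.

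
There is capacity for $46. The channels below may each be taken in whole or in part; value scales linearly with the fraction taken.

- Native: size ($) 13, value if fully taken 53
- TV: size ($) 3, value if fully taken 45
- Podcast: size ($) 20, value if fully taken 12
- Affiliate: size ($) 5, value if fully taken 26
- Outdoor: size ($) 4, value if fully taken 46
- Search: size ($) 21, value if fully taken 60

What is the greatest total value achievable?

230

Sort by value density: TV 45/3≈15, Outdoor 46/4≈11.5, Affiliate 26/5≈5.2, Native 53/13≈4.08, Search 60/21≈2.86, Podcast 12/20≈0.6.
Take all of TV (3 $, value 45) — 43 $ left.
Take all of Outdoor (4 $, value 46) — 39 $ left.
All 5 $ of Affiliate fit (value 26) — 34 remain.
Native: take in full, 13 $ for value 53 — 21 left.
Search: take in full, 21 $ for value 60 — 0 left.
Total value = 230.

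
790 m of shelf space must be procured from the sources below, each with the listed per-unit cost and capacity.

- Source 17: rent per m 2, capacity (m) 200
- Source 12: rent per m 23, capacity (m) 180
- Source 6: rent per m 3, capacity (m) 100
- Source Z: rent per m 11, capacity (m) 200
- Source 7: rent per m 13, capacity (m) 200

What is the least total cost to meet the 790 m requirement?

7570

Cheapest first:
Source 17 (2): use full 200 → 590 m to go.
Take 100 from Source 6 at 3 → need 490 more.
Source Z at 11: take all 200 m → 290 still needed.
Take 200 from Source 7 at 13 → need 90 more.
Take 90 from Source 12 at 23 to finish.
Cost = 200×2 + 100×3 + 200×11 + 200×13 + 90×23 = 7570.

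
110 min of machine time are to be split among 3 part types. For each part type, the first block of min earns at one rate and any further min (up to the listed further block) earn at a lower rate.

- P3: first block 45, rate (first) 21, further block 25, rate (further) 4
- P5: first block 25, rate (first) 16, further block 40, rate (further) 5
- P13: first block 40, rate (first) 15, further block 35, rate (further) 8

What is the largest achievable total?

1945

Rank every tier by rate: P3/first 21 > P5/first 16 > P13/first 15 > P13/second 8 > P5/second 5 > P3/second 4.
P3 first at 21: fill all 45 → 65 left.
P5/first (16): +25 → 40 left.
Fill P13 first block (40 at 15) → 0 left.
Total = 21×45 + 16×25 + 15×40 = 1945.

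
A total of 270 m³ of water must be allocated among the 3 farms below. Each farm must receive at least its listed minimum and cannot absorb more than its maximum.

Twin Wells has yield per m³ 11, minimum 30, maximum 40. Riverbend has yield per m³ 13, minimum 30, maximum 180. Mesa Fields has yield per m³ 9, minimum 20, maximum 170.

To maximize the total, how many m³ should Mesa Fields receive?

50

Meeting every minimum uses 30+30+20 = 80 m³, leaving 190.
Order the farms by yield per m³: Riverbend 13 > Twin Wells 11 > Mesa Fields 9.
Give Riverbend 150 more to hit its cap of 180 → 40 left.
Give Twin Wells 10 more to hit its cap of 40 → 30 left.
Mesa Fields has room for 150 more but only 30 remain, so it gets 50.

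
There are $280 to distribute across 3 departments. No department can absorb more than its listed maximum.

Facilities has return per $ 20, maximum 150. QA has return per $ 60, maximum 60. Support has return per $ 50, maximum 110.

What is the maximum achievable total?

Order the departments by return per $: QA 60 > Support 50 > Facilities 20.
QA: +60 to 60 (cap) ; 220 left.
Support takes 110 to reach its cap of 110 ; 110 left.
Facilities has room for 150 but only 110 remain, so it gets 110.
Total = 20×110 + 60×60 + 50×110 = 11300.

11300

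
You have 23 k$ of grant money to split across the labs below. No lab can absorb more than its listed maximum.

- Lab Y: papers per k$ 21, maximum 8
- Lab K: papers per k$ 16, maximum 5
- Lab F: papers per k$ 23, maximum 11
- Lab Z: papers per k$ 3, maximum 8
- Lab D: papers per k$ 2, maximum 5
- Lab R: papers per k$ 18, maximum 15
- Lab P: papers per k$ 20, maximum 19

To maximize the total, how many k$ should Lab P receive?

4

Rank by papers per k$: Lab F 23 > Lab Y 21 > Lab P 20 > Lab R 18 > Lab K 16 > Lab Z 3 > Lab D 2.
Lab F: +11 to 11 (cap) ; 12 left.
Lab Y takes 8 to reach its cap of 8 ; 4 left.
Lab P has room for 19 but only 4 remain, so it gets 4.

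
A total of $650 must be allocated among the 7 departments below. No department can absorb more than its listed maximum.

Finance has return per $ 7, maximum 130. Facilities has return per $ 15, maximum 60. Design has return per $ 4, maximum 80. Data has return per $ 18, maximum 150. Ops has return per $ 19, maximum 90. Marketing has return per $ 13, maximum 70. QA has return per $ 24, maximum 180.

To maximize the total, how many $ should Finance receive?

Order the departments by return per $: QA 24 > Ops 19 > Data 18 > Facilities 15 > Marketing 13 > Finance 7 > Design 4.
QA: +180 to 180 (cap) — 470 left.
Give Ops 90 to hit its cap of 90 — 380 left.
Give Data 150 to hit its cap of 150 — 230 left.
Facilities: +60 to 60 (cap) — 170 left.
Marketing: +70 to 70 (cap) — 100 left.
Only 100 left; Finance takes them to reach 100.

100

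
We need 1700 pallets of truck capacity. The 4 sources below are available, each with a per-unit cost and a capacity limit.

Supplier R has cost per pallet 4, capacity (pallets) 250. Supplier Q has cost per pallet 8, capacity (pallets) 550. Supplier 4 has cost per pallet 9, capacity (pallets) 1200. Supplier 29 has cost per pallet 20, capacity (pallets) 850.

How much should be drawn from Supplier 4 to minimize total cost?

900

Fill from the cheapest source first.
Supplier R at 4: take all 250 pallets ; 1450 still needed.
Supplier Q at 8: take all 550 pallets ; 900 still needed.
Supplier 4 (9): take the remaining 900 ; done.
Supplier 29: unused.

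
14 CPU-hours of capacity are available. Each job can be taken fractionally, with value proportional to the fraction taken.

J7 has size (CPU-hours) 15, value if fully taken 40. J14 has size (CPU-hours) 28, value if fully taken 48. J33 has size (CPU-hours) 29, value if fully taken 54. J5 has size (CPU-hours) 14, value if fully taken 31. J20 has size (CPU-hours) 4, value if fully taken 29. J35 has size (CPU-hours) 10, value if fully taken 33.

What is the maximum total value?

Best value per unit of size first: J20 29/4≈7.25, J35 33/10≈3.3, J7 40/15≈2.67, J5 31/14≈2.21, J33 54/29≈1.86, J14 48/28≈1.71.
All 4 CPU-hours of J20 fit (value 29) — 10 remain.
Take all of J35 (10 CPU-hours, value 33) — 0 CPU-hours left.
Total value = 62.

62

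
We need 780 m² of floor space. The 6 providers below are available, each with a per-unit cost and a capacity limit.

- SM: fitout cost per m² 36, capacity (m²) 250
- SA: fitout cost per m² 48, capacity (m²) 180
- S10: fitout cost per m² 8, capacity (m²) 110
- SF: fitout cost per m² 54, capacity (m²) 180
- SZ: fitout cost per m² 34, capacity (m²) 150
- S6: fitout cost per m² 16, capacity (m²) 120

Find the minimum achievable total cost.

24100

Cheapest first:
S10 (8): use full 110 → 670 m² to go.
Take 120 from S6 at 16 → need 550 more.
SZ (34): use full 150 → 400 m² to go.
SM (36): use full 250 → 150 m² to go.
SA at 48: take 150 of its 180 → requirement met.
SF: unused.
Cost = 110×8 + 120×16 + 150×34 + 250×36 + 150×48 = 24100.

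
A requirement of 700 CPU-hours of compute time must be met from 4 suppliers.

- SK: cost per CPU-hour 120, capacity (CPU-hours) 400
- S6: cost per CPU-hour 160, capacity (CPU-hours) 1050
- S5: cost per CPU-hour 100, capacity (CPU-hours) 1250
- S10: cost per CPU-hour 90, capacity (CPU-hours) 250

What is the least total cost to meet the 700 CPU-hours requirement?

Fill from the cheapest supplier first.
S10 at 90: take all 250 CPU-hours ; 450 still needed.
S5 (100): take the remaining 450 ; done.
SK, S6: unused.
Cost = 250×90 + 450×100 = 67500.

67500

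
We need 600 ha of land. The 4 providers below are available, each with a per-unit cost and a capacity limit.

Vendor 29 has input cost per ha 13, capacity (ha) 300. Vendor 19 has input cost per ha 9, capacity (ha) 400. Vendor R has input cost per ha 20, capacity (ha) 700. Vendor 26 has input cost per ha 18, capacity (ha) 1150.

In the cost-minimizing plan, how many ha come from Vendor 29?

Fill from the cheapest provider first.
Vendor 19 at 9: take all 400 ha ; 200 still needed.
Vendor 29 at 13: take 200 of its 300 ; requirement met.
Vendor 26, Vendor R: unused.

200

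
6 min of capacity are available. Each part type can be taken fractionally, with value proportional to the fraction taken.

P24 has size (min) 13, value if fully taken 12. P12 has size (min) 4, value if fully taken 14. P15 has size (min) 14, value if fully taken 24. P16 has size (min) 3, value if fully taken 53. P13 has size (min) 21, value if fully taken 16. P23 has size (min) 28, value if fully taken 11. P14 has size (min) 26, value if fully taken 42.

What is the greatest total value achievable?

Best value per unit of size first: P16 53/3≈17.7, P12 14/4≈3.5, P15 24/14≈1.71, P14 42/26≈1.62, P24 12/13≈0.923, P13 16/21≈0.762, P23 11/28≈0.393.
All 3 min of P16 fit (value 53) ; 3 remain.
Only 3 min remain; take 3/4 of P12 for value 14×3/4 = 10.5.
Total value = 63.5.

63.5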